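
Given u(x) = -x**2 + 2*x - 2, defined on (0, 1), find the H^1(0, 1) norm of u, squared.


||u||_{H^1}^2 = 16/5

The H^1 norm (squared) on an interval (0, L) is
  ||u||_{H^1}^2 = ∫_0^L u(x)^2 dx + ∫_0^L u'(x)^2 dx.
Compute u'(x) = 2 - 2*x.
Then u(x)^2 = x**4 - 4*x**3 + 8*x**2 - 8*x + 4 and u'(x)^2 = 4*x**2 - 8*x + 4.
Integrate each monomial from 0 to 1 using ∫_0^1 c·x^n dx = c·1^(n+1)/(n+1):
  ∫_0^1 u(x)^2 dx = ∫_0^1 (x^4 - 4*x^3 + 8*x^2 - 8*x + 4) dx. Term by term:
    ∫_0^1 x^4 dx = 1/5;  ∫_0^1 -4*x^3 dx = -1;  ∫_0^1 8*x^2 dx = 8/3;
    ∫_0^1 -8*x dx = -4;  ∫_0^1 4 dx = 4.
  Sum: 1/5 − 1 + 8/3 − 4 + 4 = 28/15.
  ∫_0^1 u'(x)^2 dx = ∫_0^1 (4*x^2 - 8*x + 4) dx. Term by term:
    ∫_0^1 4*x^2 dx = 4/3;  ∫_0^1 -8*x dx = -4;  ∫_0^1 4 dx = 4.
  Sum: 4/3 − 4 + 4 = 4/3.
Adding: ||u||_{H^1}^2 = 28/15 + 4/3 = 16/5.


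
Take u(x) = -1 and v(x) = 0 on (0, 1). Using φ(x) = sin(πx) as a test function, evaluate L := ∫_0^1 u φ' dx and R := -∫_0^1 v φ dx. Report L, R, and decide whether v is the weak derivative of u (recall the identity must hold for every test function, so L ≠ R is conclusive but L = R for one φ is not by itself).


LHS = 0, RHS = 0. Yes, v = u' weakly.

u(x) = -1, classical derivative u'(x) = 0.
φ(x) = sin(πx), so φ'(x) = π*cos(π*x).
Note φ(0) = φ(1) = 0, so the boundary term u·φ vanishes.
LHS = ∫_0^1 u(x) φ'(x) dx = ∫_0^1 (-π*cos(π*x)) dx. Term by term:
  ∫_0^1 -π*cos(π*x) dx = 0.
So LHS = 0.
∫_0^1 v(x) φ(x) dx = ∫_0^1 (0) dx. Term by term:
  ∫_0^1 0 dx = 0.
So RHS = -∫_0^1 v(x) φ(x) dx = 0.
LHS = RHS, so the identity holds for this test φ.
Moreover u is smooth here and v(x) = u'(x) = 0 pointwise, so the identity holds for every test function. Hence v is the weak derivative of u.


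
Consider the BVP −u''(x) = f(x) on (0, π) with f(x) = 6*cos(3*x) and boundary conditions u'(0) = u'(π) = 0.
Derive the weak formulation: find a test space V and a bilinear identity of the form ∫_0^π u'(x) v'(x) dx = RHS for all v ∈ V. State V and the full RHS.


V = H^1(0, π) (no boundary constraint on v; u is determined up to an additive constant); weak form: ∫_0^π u'v' dx = ∫_0^π (6*cos(3*x)) v dx for all v ∈ V.

Multiply both sides by a test function v and integrate from 0 to π:
  ∫_0^π −u''(x) v(x) dx = ∫_0^π f(x) v(x) dx.
Integrate the LHS by parts once:
  ∫_0^π −u'' v dx = −[u'(x) v(x)]_0^π + ∫_0^π u'(x) v'(x) dx.
Thus ∫_0^π u'(x) v'(x) dx = ∫_0^π f(x) v(x) dx + [u'(x) v(x)]_0^π.
Choose V so that boundary terms are either known or forced to vanish.
u has homogeneous Neumann: u'(0) = u'(π) = 0. So [u' v]_0^π = 0·v(π) − 0·v(0) = 0 for any v; take V = H^1(0, π).
Weak formulation: find u (satisfying any essential BC) such that ∫_0^π u'(x) v'(x) dx = ∫_0^π f v dx for all v ∈ V (homogeneous Neumann, so boundary terms vanish).
Substituting f(x) = 6*cos(3*x), the right-hand side is ∫_0^π (6*cos(3*x)) v dx.
Compatibility check (pure Neumann): taking v ≡ 1 ∈ V gives 0 = ∫_0^π f dx + (0) − (0), i.e. ∫_0^π f dx must equal u'(0) − u'(π) = 0. Indeed ∫_0^π (6*cos(3*x)) dx = 0, so the data are compatible. The solution is then unique only up to an additive constant (fix it e.g. by requiring ∫_0^π u dx = 0).


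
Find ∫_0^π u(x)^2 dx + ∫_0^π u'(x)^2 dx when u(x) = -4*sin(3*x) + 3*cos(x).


||u||_{H^1(0,π)}^2 = 89*π

u'(x) = -3*sin(x) - 12*cos(3*x).
Expand u² and (u')² and integrate term by term on (0, π), using: for integers n ≥ 1, ∫_0^π sin²(nx) dx = ∫_0^π cos²(nx) dx = π/2; for n ≠ n', ∫_0^π sin(nx)sin(n'x) dx = ∫_0^π cos(nx)cos(n'x) dx = 0; and by product-to-sum, ∫_0^π sin(nx)cos(n'x) dx = ½∫_0^π [sin((n+n')x) + sin((n−n')x)] dx, which is 0 when n+n' is even and 2n/(n²−n'²) when n+n' is odd (it need not vanish on (0, π)).
  u² squared terms: (-4)²·∫sin(3x)² dx = 16·π/2 = 8*π;  (3)²·∫cos(x)² dx = 9·π/2 = 9*π/2.
  u² cross terms: 2·(-4)·(3)·∫sin(3x)·cos(x) dx = -24·(0) = 0.
  So ∫_0^π u² dx = 8*π + 9*π/2 + 0 = 25*π/2.
  (u')² squared terms: (-12)²·∫cos(3x)² dx = 144·π/2 = 72*π;  (-3)²·∫sin(x)² dx = 9·π/2 = 9*π/2.
  (u')² cross terms: 2·(-12)·(-3)·∫cos(3x)·sin(x) dx = 72·(0) = 0.
  So ∫_0^π (u')² dx = 72*π + 9*π/2 + 0 = 153*π/2.
||u||_{H^1}^2 = (25*π/2) + (153*π/2) = 89*π.


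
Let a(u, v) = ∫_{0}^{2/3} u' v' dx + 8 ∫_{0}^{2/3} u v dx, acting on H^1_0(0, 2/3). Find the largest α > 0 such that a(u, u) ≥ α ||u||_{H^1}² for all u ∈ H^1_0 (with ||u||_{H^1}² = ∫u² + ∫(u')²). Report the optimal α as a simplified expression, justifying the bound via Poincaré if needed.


α = 1

Coercivity of a(·,·) on H^1_0(0, 2/3) means a(u, u) ≥ α ||u||_{H^1}² for every u ∈ H^1_0.
The interval has length L = 2/3, and Poincaré/coercivity depend only on L. Here a(u, u) = ∫(u')² + (8)·∫u².
Here c = 8 ≥ 1, so a(u,u) = ∫(u')² + c∫u² ≥ ∫(u')² + ∫u² = ||u||_{H^1}², i.e. α = 1 works. No larger α is possible: a(u,u) ≥ α||u||_{H^1}² means (1−α)∫(u')² ≥ (α−c)∫u², and for the modes u_n = sin(nπ(x−x₀)/L) (x₀ the left endpoint) one has ∫u_n²/∫(u_n')² = (L/(nπ))² → 0, so a(u_n,u_n)/||u_n||_{H^1}² → 1. Hence the optimal constant is α = 1.
Therefore α = 1.


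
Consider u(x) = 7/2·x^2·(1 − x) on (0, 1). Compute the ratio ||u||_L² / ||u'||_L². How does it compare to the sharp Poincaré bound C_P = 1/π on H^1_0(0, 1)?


||u||_L² / ||u'||_L² = sqrt(14)/14 < C_P = 1/π.

u(x) = 7/2·x^2·(1 − x), so u'(x) = 7*x*(2 - 3*x)/2.
u(x) = 7/2·x^2·(1 − x) vanishes at x = 0 and x = 1, so u ∈ H^1_0(0, 1). Differentiate via the product rule and integrate the resulting polynomials term by term.
  ∫_0^1 u² dx = ∫_0^1 (49*x^6/4 - 49*x^5/2 + 49*x^4/4) dx. Term by term:
    ∫_0^1 49*x^6/4 dx = 7/4;  ∫_0^1 -49*x^5/2 dx = -49/12;  ∫_0^1 49*x^4/4 dx = 49/20.
  Sum: 7/4 − 49/12 + 49/20 = 7/60.
  ∫_0^1 (u')² dx = ∫_0^1 (441*x^4/4 - 147*x^3 + 49*x^2) dx. Term by term:
    ∫_0^1 441*x^4/4 dx = 441/20;  ∫_0^1 -147*x^3 dx = -147/4;  ∫_0^1 49*x^2 dx = 49/3.
  Sum: 441/20 − 147/4 + 49/3 = 49/30.
∫_0^1 u² dx = 7/60, so ||u||_L² = sqrt(105)/30.
∫_0^1 (u')² dx = 49/30, so ||u'||_L² = 7*sqrt(30)/30.
Ratio ||u||_L² / ||u'||_L² = sqrt(14)/14.
Sharp Poincaré constant on H^1_0(0, 1) is C_P = L/π = 1/π, achieved by sin(π·x).
A polynomial bump cannot attain the sharp Poincaré constant (only the first sine eigenfunction does), so the ratio is strictly less than C_P, consistent with ||u||_L² ≤ C_P ||u'||_L².


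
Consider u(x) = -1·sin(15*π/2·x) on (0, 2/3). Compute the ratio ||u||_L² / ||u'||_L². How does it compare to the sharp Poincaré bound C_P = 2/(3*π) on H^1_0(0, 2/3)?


||u||_L² / ||u'||_L² = 2/(15*π) < C_P = 2/(3*π).

u(x) = -1·sin(15*π/2·x), so u'(x) = -15*π*cos(15*π*x/2)/2.
Writing u(x) = A·sin(kπx/L) with A = -1 and k = 5, use ∫_0^L sin²(kπx/L) dx = L/2 and ∫_0^L cos²(kπx/L) dx = L/2.
u² = 1·sin²(15*π/2·x) and (u')² = 225*π^2/4·cos²(15*π/2·x), and each of sin², cos² integrates to L/2 = 1/3 over (0, 2/3).
∫_0^2/3 u² dx = 1/3, so ||u||_L² = sqrt(3)/3.
∫_0^2/3 (u')² dx = 75*π^2/4, so ||u'||_L² = 5*sqrt(3)*π/2.
Ratio ||u||_L² / ||u'||_L² = 2/(15*π).
Sharp Poincaré constant on H^1_0(0, 2/3) is C_P = L/π = 2/(3*π), achieved by sin(3*π/2·x).
This is the k = 5 harmonic; the ratio L/(kπ) is strictly less than C_P = L/π, consistent with the sharp inequality ||u||_L² ≤ C_P ||u'||_L².


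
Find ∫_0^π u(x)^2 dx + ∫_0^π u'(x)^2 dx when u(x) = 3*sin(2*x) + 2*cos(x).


||u||_{H^1(0,π)}^2 = 32 + 53*π/2

u'(x) = -2*sin(x) + 6*cos(2*x).
Expand u² and (u')² and integrate term by term on (0, π), using: for integers n ≥ 1, ∫_0^π sin²(nx) dx = ∫_0^π cos²(nx) dx = π/2; for n ≠ n', ∫_0^π sin(nx)sin(n'x) dx = ∫_0^π cos(nx)cos(n'x) dx = 0; and by product-to-sum, ∫_0^π sin(nx)cos(n'x) dx = ½∫_0^π [sin((n+n')x) + sin((n−n')x)] dx, which is 0 when n+n' is even and 2n/(n²−n'²) when n+n' is odd (it need not vanish on (0, π)).
  u² squared terms: (2)²·∫cos(x)² dx = 4·π/2 = 2*π;  (3)²·∫sin(2x)² dx = 9·π/2 = 9*π/2.
  u² cross terms: 2·(2)·(3)·∫cos(x)·sin(2x) dx = 12·(4/3) = 16.
  So ∫_0^π u² dx = 2*π + 9*π/2 + 16 = 16 + 13*π/2.
  (u')² squared terms: (-2)²·∫sin(x)² dx = 4·π/2 = 2*π;  (6)²·∫cos(2x)² dx = 36·π/2 = 18*π.
  (u')² cross terms: 2·(-2)·(6)·∫sin(x)·cos(2x) dx = -24·(-2/3) = 16.
  So ∫_0^π (u')² dx = 2*π + 18*π + 16 = 16 + 20*π.
||u||_{H^1}^2 = (16 + 13*π/2) + (16 + 20*π) = 32 + 53*π/2.


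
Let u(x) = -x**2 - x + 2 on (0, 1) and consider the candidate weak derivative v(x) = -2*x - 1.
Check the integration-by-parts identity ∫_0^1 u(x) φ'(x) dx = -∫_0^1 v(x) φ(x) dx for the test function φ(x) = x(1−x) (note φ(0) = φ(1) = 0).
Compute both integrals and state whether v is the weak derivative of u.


LHS = 1/3, RHS = 1/3. Yes, v = u' weakly.

u(x) = -x**2 - x + 2, classical derivative u'(x) = -2*x - 1.
φ(x) = x(1−x), so φ'(x) = 1 - 2*x.
Note φ(0) = φ(1) = 0, so the boundary term u·φ vanishes.
LHS = ∫_0^1 u(x) φ'(x) dx = ∫_0^1 (2*x^3 + x^2 - 5*x + 2) dx. Term by term:
  ∫_0^1 2*x^3 dx = 1/2;  ∫_0^1 x^2 dx = 1/3;  ∫_0^1 -5*x dx = -5/2;
  ∫_0^1 2 dx = 2.
Sum: 1/2 + 1/3 − 5/2 + 2 = 1/3.
So LHS = 1/3.
∫_0^1 v(x) φ(x) dx = ∫_0^1 (2*x^3 - x^2 - x) dx. Term by term:
  ∫_0^1 2*x^3 dx = 1/2;  ∫_0^1 -x^2 dx = -1/3;  ∫_0^1 -x dx = -1/2.
Sum: 1/2 − 1/3 − 1/2 = -1/3.
So RHS = -∫_0^1 v(x) φ(x) dx = 1/3.
LHS = RHS, so the identity holds for this test φ.
Moreover u is smooth here and v(x) = u'(x) = -2*x - 1 pointwise, so the identity holds for every test function. Hence v is the weak derivative of u.


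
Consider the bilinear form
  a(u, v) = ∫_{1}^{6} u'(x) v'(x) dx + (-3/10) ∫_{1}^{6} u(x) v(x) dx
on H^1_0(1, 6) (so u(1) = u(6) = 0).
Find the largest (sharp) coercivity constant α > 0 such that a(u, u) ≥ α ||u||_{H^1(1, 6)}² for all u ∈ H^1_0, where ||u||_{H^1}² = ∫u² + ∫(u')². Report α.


α = (-15/2 + π^2)/(π^2 + 25)

Coercivity of a(·,·) on H^1_0(1, 6) means a(u, u) ≥ α ||u||_{H^1}² for every u ∈ H^1_0.
The interval has length L = 5, and Poincaré/coercivity depend only on L. Here a(u, u) = ∫(u')² + (-3/10)·∫u².
Here c = -3/10 < 0 with |c| < (π/L)² = π^2/25, so coercivity still holds. The condition a(u,u) ≥ α||u||_{H^1}² reads (1−α)∫(u')² ≥ (α−c)∫u². Any admissible α is ≤ 1 (rapidly oscillating u have ∫u²/∫(u')² → 0), and α = 1 would force 0 ≥ (1−c)∫u², impossible since c < 1; so 1−α > 0. By the sharp Poincaré inequality on H^1_0 of an interval of length L, ∫(u')² ≥ (π/L)²∫u² with equality for the first sine mode sin(π(x−x₀)/L) (x₀ the left endpoint), so the inequality holds for all u iff (1−α)(π/L)² ≥ α − c, i.e. α ≤ ((π/L)² + c)/((π/L)² + 1) = (1 + c(L/π)²)/(1 + (L/π)²). (Direct route, valid since c ≤ 0: Poincaré gives c∫u² ≥ c(L/π)²∫(u')², so a(u,u) ≥ (1 + c(L/π)²)∫(u')², while ||u||_{H^1}² ≤ (1 + (L/π)²)∫(u')²; dividing yields the same α.) With (π/L)² = π^2/25 and c = -3/10, the largest admissible constant is α = ((π/L)² + c)/((π/L)² + 1).
Simplifying, α = (-15/2 + π^2)/(π^2 + 25).


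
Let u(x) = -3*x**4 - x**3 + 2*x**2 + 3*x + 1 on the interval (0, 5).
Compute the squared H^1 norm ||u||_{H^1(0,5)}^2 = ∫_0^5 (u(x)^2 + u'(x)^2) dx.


||u||_{H^1}^2 = 45464975/12

The H^1 norm (squared) on an interval (0, L) is
  ||u||_{H^1}^2 = ∫_0^L u(x)^2 dx + ∫_0^L u'(x)^2 dx.
Compute u'(x) = -12*x**3 - 3*x**2 + 4*x + 3.
Then u(x)^2 = 9*x**8 + 6*x**7 - 11*x**6 - 22*x**5 - 8*x**4 + 10*x**3 + 13*x**2 + 6*x + 1 and u'(x)^2 = 144*x**6 + 72*x**5 - 87*x**4 - 96*x**3 - 2*x**2 + 24*x + 9.
Integrate each monomial from 0 to 5 using ∫_0^5 c·x^n dx = c·5^(n+1)/(n+1):
  ∫_0^5 u(x)^2 dx = ∫_0^5 (9*x^8 + 6*x^7 - 11*x^6 - 22*x^5 - 8*x^4 + 10*x^3 + 13*x^2 + 6*x + 1) dx. Term by term:
    ∫_0^5 9*x^8 dx = 1953125;  ∫_0^5 6*x^7 dx = 1171875/4;  ∫_0^5 -11*x^6 dx = -859375/7;
    ∫_0^5 -22*x^5 dx = -171875/3;  ∫_0^5 -8*x^4 dx = -5000;  ∫_0^5 10*x^3 dx = 3125/2;
    ∫_0^5 13*x^2 dx = 1625/3;  ∫_0^5 6*x dx = 75;  ∫_0^5 1 dx = 5.
  Sum: 1953125 + 1171875/4 − 859375/7 − 171875/3 − 5000 + 3125/2 + 1625/3 + 75 + 5 = 57770115/28.
  ∫_0^5 u'(x)^2 dx = ∫_0^5 (144*x^6 + 72*x^5 - 87*x^4 - 96*x^3 - 2*x^2 + 24*x + 9) dx. Term by term:
    ∫_0^5 144*x^6 dx = 11250000/7;  ∫_0^5 72*x^5 dx = 187500;  ∫_0^5 -87*x^4 dx = -54375;
    ∫_0^5 -96*x^3 dx = -15000;  ∫_0^5 -2*x^2 dx = -250/3;  ∫_0^5 24*x dx = 300;
    ∫_0^5 9 dx = 45.
  Sum: 11250000/7 + 187500 − 54375 − 15000 − 250/3 + 300 + 45 = 36236120/21.
Adding: ||u||_{H^1}^2 = 57770115/28 + 36236120/21 = 45464975/12.


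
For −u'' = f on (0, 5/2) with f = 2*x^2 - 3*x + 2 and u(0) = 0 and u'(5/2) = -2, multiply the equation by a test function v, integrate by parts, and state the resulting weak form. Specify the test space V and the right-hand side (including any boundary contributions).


V = {v ∈ H^1(0, 5/2) : v(0) = 0} (test functions vanish at x = 0 where u is specified); weak form: ∫_0^5/2 u'v' dx = ∫_0^5/2 (2*x^2 - 3*x + 2) v dx − 2·v(5/2) for all v ∈ V.

Multiply both sides by a test function v and integrate from 0 to 5/2:
  ∫_0^5/2 −u''(x) v(x) dx = ∫_0^5/2 f(x) v(x) dx.
Integrate the LHS by parts once:
  ∫_0^5/2 −u'' v dx = −[u'(x) v(x)]_0^5/2 + ∫_0^5/2 u'(x) v'(x) dx.
Thus ∫_0^5/2 u'(x) v'(x) dx = ∫_0^5/2 f(x) v(x) dx + [u'(x) v(x)]_0^5/2.
Choose V so that boundary terms are either known or forced to vanish.
Mixed BC: u(0) = 0 (Dirichlet) and u'(5/2) = -2 (Neumann). Define V = {v ∈ H^1(0, 5/2) : v(0) = 0}. Then [u' v]_0^5/2 = u'(5/2)·v(5/2) − u'(0)·0 = − 2·v(5/2).
Weak formulation: find u (satisfying any essential BC) such that ∫_0^5/2 u'(x) v'(x) dx = ∫_0^5/2 f v dx − 2·v(5/2) for all v ∈ V (Dirichlet at 0 absorbed into V; Neumann datum at x = 5/2 contributes the boundary term).
Substituting f(x) = 2*x^2 - 3*x + 2, the right-hand side is ∫_0^5/2 (2*x^2 - 3*x + 2) v dx − 2·v(5/2).


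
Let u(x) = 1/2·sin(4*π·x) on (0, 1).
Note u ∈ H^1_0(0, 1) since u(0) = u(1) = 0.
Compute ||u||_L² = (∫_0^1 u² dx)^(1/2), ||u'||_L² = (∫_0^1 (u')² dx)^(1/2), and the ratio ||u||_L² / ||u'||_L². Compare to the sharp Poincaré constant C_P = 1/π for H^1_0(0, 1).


||u||_L² / ||u'||_L² = 1/(4*π) < C_P = 1/π.

u(x) = 1/2·sin(4*π·x), so u'(x) = 2*π*cos(4*π*x).
Writing u(x) = A·sin(kπx/L) with A = 1/2 and k = 4, use ∫_0^L sin²(kπx/L) dx = L/2 and ∫_0^L cos²(kπx/L) dx = L/2.
u² = 1/4·sin²(4*π·x) and (u')² = 4*π^2·cos²(4*π·x), and each of sin², cos² integrates to L/2 = 1/2 over (0, 1).
∫_0^1 u² dx = 1/8, so ||u||_L² = sqrt(2)/4.
∫_0^1 (u')² dx = 2*π^2, so ||u'||_L² = sqrt(2)*π.
Ratio ||u||_L² / ||u'||_L² = 1/(4*π).
Sharp Poincaré constant on H^1_0(0, 1) is C_P = L/π = 1/π, achieved by sin(π·x).
This is the k = 4 harmonic; the ratio L/(kπ) is strictly less than C_P = L/π, consistent with the sharp inequality ||u||_L² ≤ C_P ||u'||_L².


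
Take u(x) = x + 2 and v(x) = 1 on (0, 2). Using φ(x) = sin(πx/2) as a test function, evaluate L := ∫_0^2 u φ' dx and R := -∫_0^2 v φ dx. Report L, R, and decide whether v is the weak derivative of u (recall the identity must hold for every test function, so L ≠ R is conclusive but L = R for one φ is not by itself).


LHS = -4/π, RHS = -4/π. Yes, v = u' weakly.

u(x) = x + 2, classical derivative u'(x) = 1.
φ(x) = sin(πx/2), so φ'(x) = π*cos(π*x/2)/2.
Note φ(0) = φ(2) = 0, so the boundary term u·φ vanishes.
LHS = ∫_0^2 u(x) φ'(x) dx = ∫_0^2 (π*x*cos(π*x/2)/2 + π*cos(π*x/2)) dx. Term by term:
  ∫_0^2 π*cos(π*x/2) dx = 0;  ∫_0^2 π*x*cos(π*x/2)/2 dx = -4/π.
Sum: 0 − 4/π = -4/π.
So LHS = -4/π.
∫_0^2 v(x) φ(x) dx = ∫_0^2 (sin(π*x/2)) dx. Term by term:
  ∫_0^2 sin(π*x/2) dx = 4/π.
So RHS = -∫_0^2 v(x) φ(x) dx = -4/π.
LHS = RHS, so the identity holds for this test φ.
Moreover u is smooth here and v(x) = u'(x) = 1 pointwise, so the identity holds for every test function. Hence v is the weak derivative of u.


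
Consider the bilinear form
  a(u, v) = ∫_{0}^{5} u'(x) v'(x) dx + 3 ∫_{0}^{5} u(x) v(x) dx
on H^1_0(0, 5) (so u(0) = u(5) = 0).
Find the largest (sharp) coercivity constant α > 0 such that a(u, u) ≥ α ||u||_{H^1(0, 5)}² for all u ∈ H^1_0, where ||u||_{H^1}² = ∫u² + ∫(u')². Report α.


α = 1

Coercivity of a(·,·) on H^1_0(0, 5) means a(u, u) ≥ α ||u||_{H^1}² for every u ∈ H^1_0.
The interval has length L = 5, and Poincaré/coercivity depend only on L. Here a(u, u) = ∫(u')² + (3)·∫u².
Here c = 3 ≥ 1, so a(u,u) = ∫(u')² + c∫u² ≥ ∫(u')² + ∫u² = ||u||_{H^1}², i.e. α = 1 works. No larger α is possible: a(u,u) ≥ α||u||_{H^1}² means (1−α)∫(u')² ≥ (α−c)∫u², and for the modes u_n = sin(nπ(x−x₀)/L) (x₀ the left endpoint) one has ∫u_n²/∫(u_n')² = (L/(nπ))² → 0, so a(u_n,u_n)/||u_n||_{H^1}² → 1. Hence the optimal constant is α = 1.
Therefore α = 1.


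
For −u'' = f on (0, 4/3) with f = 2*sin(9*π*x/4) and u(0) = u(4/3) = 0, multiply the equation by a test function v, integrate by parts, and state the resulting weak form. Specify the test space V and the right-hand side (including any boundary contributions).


V = H^1_0(0, 4/3) (so v(0) = v(4/3) = 0); weak form: ∫_0^4/3 u'v' dx = ∫_0^4/3 (2*sin(9*π*x/4)) v dx for all v ∈ V.

Multiply both sides by a test function v and integrate from 0 to 4/3:
  ∫_0^4/3 −u''(x) v(x) dx = ∫_0^4/3 f(x) v(x) dx.
Integrate the LHS by parts once:
  ∫_0^4/3 −u'' v dx = −[u'(x) v(x)]_0^4/3 + ∫_0^4/3 u'(x) v'(x) dx.
Thus ∫_0^4/3 u'(x) v'(x) dx = ∫_0^4/3 f(x) v(x) dx + [u'(x) v(x)]_0^4/3.
Choose V so that boundary terms are either known or forced to vanish.
u is Dirichlet: u(0) = u(4/3) = 0. Let V = H^1_0(0, 4/3); then v(0) = v(4/3) = 0, and [u' v]_0^4/3 = 0.
Weak formulation: find u (satisfying any essential BC) such that ∫_0^4/3 u'(x) v'(x) dx = ∫_0^4/3 f v dx for all v ∈ V.
Substituting f(x) = 2*sin(9*π*x/4), the right-hand side is ∫_0^4/3 (2*sin(9*π*x/4)) v dx.


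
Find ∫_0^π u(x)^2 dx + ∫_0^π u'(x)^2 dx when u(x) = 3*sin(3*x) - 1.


||u||_{H^1(0,π)}^2 = -4 + 46*π

u'(x) = 9*cos(3*x).
Expand u² and (u')² and integrate term by term on (0, π), using: for integers n ≥ 1, ∫_0^π sin²(nx) dx = ∫_0^π cos²(nx) dx = π/2; for n ≠ n', ∫_0^π sin(nx)sin(n'x) dx = ∫_0^π cos(nx)cos(n'x) dx = 0; and by product-to-sum, ∫_0^π sin(nx)cos(n'x) dx = ½∫_0^π [sin((n+n')x) + sin((n−n')x)] dx, which is 0 when n+n' is even and 2n/(n²−n'²) when n+n' is odd (it need not vanish on (0, π)). For the constant mode: ∫_0^π 1 dx = π, ∫_0^π cos(nx) dx = 0, ∫_0^π sin(nx) dx = (1−(−1)^n)/n.
  u² squared terms: (-1)²·∫1 dx = 1·π = π;  (3)²·∫sin(3x)² dx = 9·π/2 = 9*π/2.
  u² cross terms: 2·(-1)·(3)·∫1·sin(3x) dx = -6·(2/3) = -4.
  So ∫_0^π u² dx = π + 9*π/2 − 4 = -4 + 11*π/2.
  (u')² squared terms: (9)²·∫cos(3x)² dx = 81·π/2 = 81*π/2.
  So ∫_0^π (u')² dx = 81*π/2.
||u||_{H^1}^2 = (-4 + 11*π/2) + (81*π/2) = -4 + 46*π.


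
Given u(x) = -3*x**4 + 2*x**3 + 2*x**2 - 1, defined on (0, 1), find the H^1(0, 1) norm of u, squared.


||u||_{H^1}^2 = 95/42

The H^1 norm (squared) on an interval (0, L) is
  ||u||_{H^1}^2 = ∫_0^L u(x)^2 dx + ∫_0^L u'(x)^2 dx.
Compute u'(x) = -12*x**3 + 6*x**2 + 4*x.
Then u(x)^2 = 9*x**8 - 12*x**7 - 8*x**6 + 8*x**5 + 10*x**4 - 4*x**3 - 4*x**2 + 1 and u'(x)^2 = 144*x**6 - 144*x**5 - 60*x**4 + 48*x**3 + 16*x**2.
Integrate each monomial from 0 to 1 using ∫_0^1 c·x^n dx = c·1^(n+1)/(n+1):
  ∫_0^1 u(x)^2 dx = ∫_0^1 (9*x^8 - 12*x^7 - 8*x^6 + 8*x^5 + 10*x^4 - 4*x^3 - 4*x^2 + 1) dx. Term by term:
    ∫_0^1 9*x^8 dx = 1;  ∫_0^1 -12*x^7 dx = -3/2;  ∫_0^1 -8*x^6 dx = -8/7;
    ∫_0^1 8*x^5 dx = 4/3;  ∫_0^1 10*x^4 dx = 2;  ∫_0^1 -4*x^3 dx = -1;
    ∫_0^1 -4*x^2 dx = -4/3;  ∫_0^1 1 dx = 1.
  Sum: 1 − 3/2 − 8/7 + 4/3 + 2 − 1 − 4/3 + 1 = 5/14.
  ∫_0^1 u'(x)^2 dx = ∫_0^1 (144*x^6 - 144*x^5 - 60*x^4 + 48*x^3 + 16*x^2) dx. Term by term:
    ∫_0^1 144*x^6 dx = 144/7;  ∫_0^1 -144*x^5 dx = -24;  ∫_0^1 -60*x^4 dx = -12;
    ∫_0^1 48*x^3 dx = 12;  ∫_0^1 16*x^2 dx = 16/3.
  Sum: 144/7 − 24 − 12 + 12 + 16/3 = 40/21.
Adding: ||u||_{H^1}^2 = 5/14 + 40/21 = 95/42.


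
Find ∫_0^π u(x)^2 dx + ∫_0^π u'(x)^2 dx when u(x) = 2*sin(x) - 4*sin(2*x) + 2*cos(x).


||u||_{H^1(0,π)}^2 = -128/3 + 48*π

u'(x) = -2*sin(x) + 2*cos(x) - 8*cos(2*x).
Expand u² and (u')² and integrate term by term on (0, π), using: for integers n ≥ 1, ∫_0^π sin²(nx) dx = ∫_0^π cos²(nx) dx = π/2; for n ≠ n', ∫_0^π sin(nx)sin(n'x) dx = ∫_0^π cos(nx)cos(n'x) dx = 0; and by product-to-sum, ∫_0^π sin(nx)cos(n'x) dx = ½∫_0^π [sin((n+n')x) + sin((n−n')x)] dx, which is 0 when n+n' is even and 2n/(n²−n'²) when n+n' is odd (it need not vanish on (0, π)).
  u² squared terms: (-4)²·∫sin(2x)² dx = 16·π/2 = 8*π;  (2)²·∫cos(x)² dx = 4·π/2 = 2*π;  (2)²·∫sin(x)² dx = 4·π/2 = 2*π.
  u² cross terms: 2·(-4)·(2)·∫sin(2x)·cos(x) dx = -16·(4/3) = -64/3;  2·(-4)·(2)·∫sin(2x)·sin(x) dx = -16·(0) = 0;  2·(2)·(2)·∫cos(x)·sin(x) dx = 8·(0) = 0.
  So ∫_0^π u² dx = 8*π + 2*π + 2*π − 64/3 + 0 + 0 = -64/3 + 12*π.
  (u')² squared terms: (-8)²·∫cos(2x)² dx = 64·π/2 = 32*π;  (-2)²·∫sin(x)² dx = 4·π/2 = 2*π;  (2)²·∫cos(x)² dx = 4·π/2 = 2*π.
  (u')² cross terms: 2·(-8)·(-2)·∫cos(2x)·sin(x) dx = 32·(-2/3) = -64/3;  2·(-8)·(2)·∫cos(2x)·cos(x) dx = -32·(0) = 0;  2·(-2)·(2)·∫sin(x)·cos(x) dx = -8·(0) = 0.
  So ∫_0^π (u')² dx = 32*π + 2*π + 2*π − 64/3 + 0 + 0 = -64/3 + 36*π.
||u||_{H^1}^2 = (-64/3 + 12*π) + (-64/3 + 36*π) = -128/3 + 48*π.


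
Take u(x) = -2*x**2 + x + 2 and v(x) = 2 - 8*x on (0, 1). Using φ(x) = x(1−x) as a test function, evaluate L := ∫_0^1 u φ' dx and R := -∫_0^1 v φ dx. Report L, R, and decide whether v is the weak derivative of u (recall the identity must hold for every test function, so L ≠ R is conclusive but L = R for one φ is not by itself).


LHS = 1/6, RHS = 1/3. No, v is not the weak derivative of u.

u(x) = -2*x**2 + x + 2, classical derivative u'(x) = 1 - 4*x.
φ(x) = x(1−x), so φ'(x) = 1 - 2*x.
Note φ(0) = φ(1) = 0, so the boundary term u·φ vanishes.
LHS = ∫_0^1 u(x) φ'(x) dx = ∫_0^1 (4*x^3 - 4*x^2 - 3*x + 2) dx. Term by term:
  ∫_0^1 4*x^3 dx = 1;  ∫_0^1 -4*x^2 dx = -4/3;  ∫_0^1 -3*x dx = -3/2;
  ∫_0^1 2 dx = 2.
Sum: 1 − 4/3 − 3/2 + 2 = 1/6.
So LHS = 1/6.
∫_0^1 v(x) φ(x) dx = ∫_0^1 (8*x^3 - 10*x^2 + 2*x) dx. Term by term:
  ∫_0^1 8*x^3 dx = 2;  ∫_0^1 -10*x^2 dx = -10/3;  ∫_0^1 2*x dx = 1.
Sum: 2 − 10/3 + 1 = -1/3.
So RHS = -∫_0^1 v(x) φ(x) dx = 1/3.
LHS − RHS = -1/6 ≠ 0, so the identity fails.
(For a valid weak derivative the identity must hold for EVERY test function, in particular this one. The failure shows v is NOT the weak derivative of u.)
Correct weak derivative would be u'(x) = 1 - 4*x.


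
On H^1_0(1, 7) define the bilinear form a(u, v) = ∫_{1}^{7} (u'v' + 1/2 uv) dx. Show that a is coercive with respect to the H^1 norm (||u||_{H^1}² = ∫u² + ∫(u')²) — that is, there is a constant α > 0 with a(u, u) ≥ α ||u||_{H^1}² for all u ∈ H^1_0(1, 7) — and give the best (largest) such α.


α = (π^2 + 18)/(π^2 + 36)

Coercivity of a(·,·) on H^1_0(1, 7) means a(u, u) ≥ α ||u||_{H^1}² for every u ∈ H^1_0.
The interval has length L = 6, and Poincaré/coercivity depend only on L. Here a(u, u) = ∫(u')² + (1/2)·∫u².
Here 0 < c = 1/2 < 1. The condition a(u,u) ≥ α||u||_{H^1}² reads (1−α)∫(u')² ≥ (α−c)∫u². Any admissible α is ≤ 1 (rapidly oscillating u have ∫u²/∫(u')² → 0), and α = 1 would force 0 ≥ (1−c)∫u², impossible since c < 1; so 1−α > 0. By the sharp Poincaré inequality on H^1_0 of an interval of length L, ∫(u')² ≥ (π/L)²∫u² with equality for the first sine mode sin(π(x−x₀)/L) (x₀ the left endpoint), so the inequality holds for all u iff (1−α)(π/L)² ≥ α − c, i.e. α ≤ ((π/L)² + c)/((π/L)² + 1) = (1 + c(L/π)²)/(1 + (L/π)²). With (π/L)² = π^2/36 and c = 1/2, the largest admissible constant is α = ((π/L)² + c)/((π/L)² + 1).
Simplifying, α = (π^2 + 18)/(π^2 + 36).


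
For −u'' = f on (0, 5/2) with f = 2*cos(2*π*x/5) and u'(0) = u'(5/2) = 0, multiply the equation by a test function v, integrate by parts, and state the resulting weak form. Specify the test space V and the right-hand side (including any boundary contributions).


V = H^1(0, 5/2) (no boundary constraint on v; u is determined up to an additive constant); weak form: ∫_0^5/2 u'v' dx = ∫_0^5/2 (2*cos(2*π*x/5)) v dx for all v ∈ V.

Multiply both sides by a test function v and integrate from 0 to 5/2:
  ∫_0^5/2 −u''(x) v(x) dx = ∫_0^5/2 f(x) v(x) dx.
Integrate the LHS by parts once:
  ∫_0^5/2 −u'' v dx = −[u'(x) v(x)]_0^5/2 + ∫_0^5/2 u'(x) v'(x) dx.
Thus ∫_0^5/2 u'(x) v'(x) dx = ∫_0^5/2 f(x) v(x) dx + [u'(x) v(x)]_0^5/2.
Choose V so that boundary terms are either known or forced to vanish.
u has homogeneous Neumann: u'(0) = u'(5/2) = 0. So [u' v]_0^5/2 = 0·v(5/2) − 0·v(0) = 0 for any v; take V = H^1(0, 5/2).
Weak formulation: find u (satisfying any essential BC) such that ∫_0^5/2 u'(x) v'(x) dx = ∫_0^5/2 f v dx for all v ∈ V (homogeneous Neumann, so boundary terms vanish).
Substituting f(x) = 2*cos(2*π*x/5), the right-hand side is ∫_0^5/2 (2*cos(2*π*x/5)) v dx.
Compatibility check (pure Neumann): taking v ≡ 1 ∈ V gives 0 = ∫_0^5/2 f dx + (0) − (0), i.e. ∫_0^5/2 f dx must equal u'(0) − u'(5/2) = 0. Indeed ∫_0^5/2 (2*cos(2*π*x/5)) dx = 0, so the data are compatible. The solution is then unique only up to an additive constant (fix it e.g. by requiring ∫_0^5/2 u dx = 0).


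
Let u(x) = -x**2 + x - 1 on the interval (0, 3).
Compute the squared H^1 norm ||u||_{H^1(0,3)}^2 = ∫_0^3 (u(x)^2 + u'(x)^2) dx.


||u||_{H^1}^2 = 501/10

The H^1 norm (squared) on an interval (0, L) is
  ||u||_{H^1}^2 = ∫_0^L u(x)^2 dx + ∫_0^L u'(x)^2 dx.
Compute u'(x) = 1 - 2*x.
Then u(x)^2 = x**4 - 2*x**3 + 3*x**2 - 2*x + 1 and u'(x)^2 = 4*x**2 - 4*x + 1.
Integrate each monomial from 0 to 3 using ∫_0^3 c·x^n dx = c·3^(n+1)/(n+1):
  ∫_0^3 u(x)^2 dx = ∫_0^3 (x^4 - 2*x^3 + 3*x^2 - 2*x + 1) dx. Term by term:
    ∫_0^3 x^4 dx = 243/5;  ∫_0^3 -2*x^3 dx = -81/2;  ∫_0^3 3*x^2 dx = 27;
    ∫_0^3 -2*x dx = -9;  ∫_0^3 1 dx = 3.
  Sum: 243/5 − 81/2 + 27 − 9 + 3 = 291/10.
  ∫_0^3 u'(x)^2 dx = ∫_0^3 (4*x^2 - 4*x + 1) dx. Term by term:
    ∫_0^3 4*x^2 dx = 36;  ∫_0^3 -4*x dx = -18;  ∫_0^3 1 dx = 3.
  Sum: 36 − 18 + 3 = 21.
Adding: ||u||_{H^1}^2 = 291/10 + 21 = 501/10.


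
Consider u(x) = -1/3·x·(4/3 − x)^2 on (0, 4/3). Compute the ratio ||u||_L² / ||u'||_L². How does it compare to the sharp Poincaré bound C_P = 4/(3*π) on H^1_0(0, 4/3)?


||u||_L² / ||u'||_L² = 2*sqrt(14)/21 < C_P = 4/(3*π).

u(x) = -1/3·x·(4/3 − x)^2, so u'(x) = (4 - 9*x)*(3*x - 4)/27.
u(x) = -1/3·x·(4/3 − x)^2 vanishes at x = 0 and x = 4/3, so u ∈ H^1_0(0, 4/3). Differentiate via the product rule and integrate the resulting polynomials term by term.
  ∫_0^4/3 u² dx = ∫_0^4/3 (x^6/9 - 16*x^5/27 + 32*x^4/27 - 256*x^3/243 + 256*x^2/729) dx. Term by term:
    ∫_0^4/3 x^6/9 dx = 16384/137781;  ∫_0^4/3 -16*x^5/27 dx = -32768/59049;  ∫_0^4/3 32*x^4/27 dx = 32768/32805;
    ∫_0^4/3 -256*x^3/243 dx = -16384/19683;  ∫_0^4/3 256*x^2/729 dx = 16384/59049.
  Sum: 16384/137781 − 32768/59049 + 32768/32805 − 16384/19683 + 16384/59049 = 16384/2066715.
  ∫_0^4/3 (u')² dx = ∫_0^4/3 (x^4 - 32*x^3/9 + 352*x^2/81 - 512*x/243 + 256/729) dx. Term by term:
    ∫_0^4/3 x^4 dx = 1024/1215;  ∫_0^4/3 -32*x^3/9 dx = -2048/729;  ∫_0^4/3 352*x^2/81 dx = 22528/6561;
    ∫_0^4/3 -512*x/243 dx = -4096/2187;  ∫_0^4/3 256/729 dx = 1024/2187.
  Sum: 1024/1215 − 2048/729 + 22528/6561 − 4096/2187 + 1024/2187 = 2048/32805.
∫_0^4/3 u² dx = 16384/2066715, so ||u||_L² = 128*sqrt(35)/8505.
∫_0^4/3 (u')² dx = 2048/32805, so ||u'||_L² = 32*sqrt(10)/405.
Ratio ||u||_L² / ||u'||_L² = 2*sqrt(14)/21.
Sharp Poincaré constant on H^1_0(0, 4/3) is C_P = L/π = 4/(3*π), achieved by sin(3*π/4·x).
A polynomial bump cannot attain the sharp Poincaré constant (only the first sine eigenfunction does), so the ratio is strictly less than C_P, consistent with ||u||_L² ≤ C_P ||u'||_L².


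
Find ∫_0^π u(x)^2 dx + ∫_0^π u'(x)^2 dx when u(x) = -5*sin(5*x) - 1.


||u||_{H^1(0,π)}^2 = 4 + 326*π

u'(x) = -25*cos(5*x).
Expand u² and (u')² and integrate term by term on (0, π), using: for integers n ≥ 1, ∫_0^π sin²(nx) dx = ∫_0^π cos²(nx) dx = π/2; for n ≠ n', ∫_0^π sin(nx)sin(n'x) dx = ∫_0^π cos(nx)cos(n'x) dx = 0; and by product-to-sum, ∫_0^π sin(nx)cos(n'x) dx = ½∫_0^π [sin((n+n')x) + sin((n−n')x)] dx, which is 0 when n+n' is even and 2n/(n²−n'²) when n+n' is odd (it need not vanish on (0, π)). For the constant mode: ∫_0^π 1 dx = π, ∫_0^π cos(nx) dx = 0, ∫_0^π sin(nx) dx = (1−(−1)^n)/n.
  u² squared terms: (-1)²·∫1 dx = 1·π = π;  (-5)²·∫sin(5x)² dx = 25·π/2 = 25*π/2.
  u² cross terms: 2·(-1)·(-5)·∫1·sin(5x) dx = 10·(2/5) = 4.
  So ∫_0^π u² dx = π + 25*π/2 + 4 = 4 + 27*π/2.
  (u')² squared terms: (-25)²·∫cos(5x)² dx = 625·π/2 = 625*π/2.
  So ∫_0^π (u')² dx = 625*π/2.
||u||_{H^1}^2 = (4 + 27*π/2) + (625*π/2) = 4 + 326*π.


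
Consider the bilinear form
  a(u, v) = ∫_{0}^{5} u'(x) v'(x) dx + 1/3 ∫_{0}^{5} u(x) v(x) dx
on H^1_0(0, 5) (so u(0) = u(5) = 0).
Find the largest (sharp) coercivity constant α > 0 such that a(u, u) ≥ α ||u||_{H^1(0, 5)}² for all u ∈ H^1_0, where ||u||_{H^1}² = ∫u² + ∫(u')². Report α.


α = (25/3 + π^2)/(π^2 + 25)

Coercivity of a(·,·) on H^1_0(0, 5) means a(u, u) ≥ α ||u||_{H^1}² for every u ∈ H^1_0.
The interval has length L = 5, and Poincaré/coercivity depend only on L. Here a(u, u) = ∫(u')² + (1/3)·∫u².
Here 0 < c = 1/3 < 1. The condition a(u,u) ≥ α||u||_{H^1}² reads (1−α)∫(u')² ≥ (α−c)∫u². Any admissible α is ≤ 1 (rapidly oscillating u have ∫u²/∫(u')² → 0), and α = 1 would force 0 ≥ (1−c)∫u², impossible since c < 1; so 1−α > 0. By the sharp Poincaré inequality on H^1_0 of an interval of length L, ∫(u')² ≥ (π/L)²∫u² with equality for the first sine mode sin(π(x−x₀)/L) (x₀ the left endpoint), so the inequality holds for all u iff (1−α)(π/L)² ≥ α − c, i.e. α ≤ ((π/L)² + c)/((π/L)² + 1) = (1 + c(L/π)²)/(1 + (L/π)²). With (π/L)² = π^2/25 and c = 1/3, the largest admissible constant is α = ((π/L)² + c)/((π/L)² + 1).
Simplifying, α = (25/3 + π^2)/(π^2 + 25).


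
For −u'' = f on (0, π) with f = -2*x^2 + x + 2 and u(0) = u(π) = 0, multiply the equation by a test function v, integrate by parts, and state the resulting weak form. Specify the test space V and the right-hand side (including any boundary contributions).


V = H^1_0(0, π) (so v(0) = v(π) = 0); weak form: ∫_0^π u'v' dx = ∫_0^π (-2*x^2 + x + 2) v dx for all v ∈ V.

Multiply both sides by a test function v and integrate from 0 to π:
  ∫_0^π −u''(x) v(x) dx = ∫_0^π f(x) v(x) dx.
Integrate the LHS by parts once:
  ∫_0^π −u'' v dx = −[u'(x) v(x)]_0^π + ∫_0^π u'(x) v'(x) dx.
Thus ∫_0^π u'(x) v'(x) dx = ∫_0^π f(x) v(x) dx + [u'(x) v(x)]_0^π.
Choose V so that boundary terms are either known or forced to vanish.
u is Dirichlet: u(0) = u(π) = 0. Let V = H^1_0(0, π); then v(0) = v(π) = 0, and [u' v]_0^π = 0.
Weak formulation: find u (satisfying any essential BC) such that ∫_0^π u'(x) v'(x) dx = ∫_0^π f v dx for all v ∈ V.
Substituting f(x) = -2*x^2 + x + 2, the right-hand side is ∫_0^π (-2*x^2 + x + 2) v dx.


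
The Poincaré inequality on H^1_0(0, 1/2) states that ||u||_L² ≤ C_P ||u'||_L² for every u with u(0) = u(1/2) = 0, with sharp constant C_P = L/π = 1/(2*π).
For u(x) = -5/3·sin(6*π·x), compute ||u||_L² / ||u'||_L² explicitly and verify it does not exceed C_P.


||u||_L² / ||u'||_L² = 1/(6*π) < C_P = 1/(2*π).

u(x) = -5/3·sin(6*π·x), so u'(x) = -10*π*cos(6*π*x).
Writing u(x) = A·sin(kπx/L) with A = -5/3 and k = 3, use ∫_0^L sin²(kπx/L) dx = L/2 and ∫_0^L cos²(kπx/L) dx = L/2.
u² = 25/9·sin²(6*π·x) and (u')² = 100*π^2·cos²(6*π·x), and each of sin², cos² integrates to L/2 = 1/4 over (0, 1/2).
∫_0^1/2 u² dx = 25/36, so ||u||_L² = 5/6.
∫_0^1/2 (u')² dx = 25*π^2, so ||u'||_L² = 5*π.
Ratio ||u||_L² / ||u'||_L² = 1/(6*π).
Sharp Poincaré constant on H^1_0(0, 1/2) is C_P = L/π = 1/(2*π), achieved by sin(2*π·x).
This is the k = 3 harmonic; the ratio L/(kπ) is strictly less than C_P = L/π, consistent with the sharp inequality ||u||_L² ≤ C_P ||u'||_L².


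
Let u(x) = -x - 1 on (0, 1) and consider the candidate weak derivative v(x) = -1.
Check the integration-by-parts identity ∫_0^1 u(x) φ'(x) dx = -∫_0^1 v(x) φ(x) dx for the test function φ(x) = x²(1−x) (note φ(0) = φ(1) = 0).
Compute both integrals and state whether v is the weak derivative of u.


LHS = 1/12, RHS = 1/12. Yes, v = u' weakly.

u(x) = -x - 1, classical derivative u'(x) = -1.
φ(x) = x²(1−x), so φ'(x) = x*(2 - 3*x).
Note φ(0) = φ(1) = 0, so the boundary term u·φ vanishes.
LHS = ∫_0^1 u(x) φ'(x) dx = ∫_0^1 (3*x^3 + x^2 - 2*x) dx. Term by term:
  ∫_0^1 3*x^3 dx = 3/4;  ∫_0^1 x^2 dx = 1/3;  ∫_0^1 -2*x dx = -1.
Sum: 3/4 + 1/3 − 1 = 1/12.
So LHS = 1/12.
∫_0^1 v(x) φ(x) dx = ∫_0^1 (x^3 - x^2) dx. Term by term:
  ∫_0^1 x^3 dx = 1/4;  ∫_0^1 -x^2 dx = -1/3.
Sum: 1/4 − 1/3 = -1/12.
So RHS = -∫_0^1 v(x) φ(x) dx = 1/12.
LHS = RHS, so the identity holds for this test φ.
Moreover u is smooth here and v(x) = u'(x) = -1 pointwise, so the identity holds for every test function. Hence v is the weak derivative of u.


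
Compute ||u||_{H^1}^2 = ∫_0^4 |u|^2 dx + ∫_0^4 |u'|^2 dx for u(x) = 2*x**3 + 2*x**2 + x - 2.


||u||_{H^1}^2 = 2850836/105

The H^1 norm (squared) on an interval (0, L) is
  ||u||_{H^1}^2 = ∫_0^L u(x)^2 dx + ∫_0^L u'(x)^2 dx.
Compute u'(x) = 6*x**2 + 4*x + 1.
Then u(x)^2 = 4*x**6 + 8*x**5 + 8*x**4 - 4*x**3 - 7*x**2 - 4*x + 4 and u'(x)^2 = 36*x**4 + 48*x**3 + 28*x**2 + 8*x + 1.
Integrate each monomial from 0 to 4 using ∫_0^4 c·x^n dx = c·4^(n+1)/(n+1):
  ∫_0^4 u(x)^2 dx = ∫_0^4 (4*x^6 + 8*x^5 + 8*x^4 - 4*x^3 - 7*x^2 - 4*x + 4) dx. Term by term:
    ∫_0^4 4*x^6 dx = 65536/7;  ∫_0^4 8*x^5 dx = 16384/3;  ∫_0^4 8*x^4 dx = 8192/5;
    ∫_0^4 -4*x^3 dx = -256;  ∫_0^4 -7*x^2 dx = -448/3;  ∫_0^4 -4*x dx = -32;
    ∫_0^4 4 dx = 16.
  Sum: 65536/7 + 16384/3 + 8192/5 − 256 − 448/3 − 32 + 16 = 561424/35.
  ∫_0^4 u'(x)^2 dx = ∫_0^4 (36*x^4 + 48*x^3 + 28*x^2 + 8*x + 1) dx. Term by term:
    ∫_0^4 36*x^4 dx = 36864/5;  ∫_0^4 48*x^3 dx = 3072;  ∫_0^4 28*x^2 dx = 1792/3;
    ∫_0^4 8*x dx = 64;  ∫_0^4 1 dx = 4.
  Sum: 36864/5 + 3072 + 1792/3 + 64 + 4 = 166652/15.
Adding: ||u||_{H^1}^2 = 561424/35 + 166652/15 = 2850836/105.


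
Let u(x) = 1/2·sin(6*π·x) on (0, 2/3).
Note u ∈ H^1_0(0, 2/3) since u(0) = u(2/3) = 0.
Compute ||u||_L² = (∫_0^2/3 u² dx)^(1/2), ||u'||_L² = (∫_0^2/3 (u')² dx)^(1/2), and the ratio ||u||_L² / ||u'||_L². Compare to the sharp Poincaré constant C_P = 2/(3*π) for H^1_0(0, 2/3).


||u||_L² / ||u'||_L² = 1/(6*π) < C_P = 2/(3*π).

u(x) = 1/2·sin(6*π·x), so u'(x) = 3*π*cos(6*π*x).
Writing u(x) = A·sin(kπx/L) with A = 1/2 and k = 4, use ∫_0^L sin²(kπx/L) dx = L/2 and ∫_0^L cos²(kπx/L) dx = L/2.
u² = 1/4·sin²(6*π·x) and (u')² = 9*π^2·cos²(6*π·x), and each of sin², cos² integrates to L/2 = 1/3 over (0, 2/3).
∫_0^2/3 u² dx = 1/12, so ||u||_L² = sqrt(3)/6.
∫_0^2/3 (u')² dx = 3*π^2, so ||u'||_L² = sqrt(3)*π.
Ratio ||u||_L² / ||u'||_L² = 1/(6*π).
Sharp Poincaré constant on H^1_0(0, 2/3) is C_P = L/π = 2/(3*π), achieved by sin(3*π/2·x).
This is the k = 4 harmonic; the ratio L/(kπ) is strictly less than C_P = L/π, consistent with the sharp inequality ||u||_L² ≤ C_P ||u'||_L².


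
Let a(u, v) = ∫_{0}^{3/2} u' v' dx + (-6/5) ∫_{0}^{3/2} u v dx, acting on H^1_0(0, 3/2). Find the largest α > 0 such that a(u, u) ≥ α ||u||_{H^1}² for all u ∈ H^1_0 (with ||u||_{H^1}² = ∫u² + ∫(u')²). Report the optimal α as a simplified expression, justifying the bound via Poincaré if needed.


α = 2*(-27 + 10*π^2)/(5*(9 + 4*π^2))

Coercivity of a(·,·) on H^1_0(0, 3/2) means a(u, u) ≥ α ||u||_{H^1}² for every u ∈ H^1_0.
The interval has length L = 3/2, and Poincaré/coercivity depend only on L. Here a(u, u) = ∫(u')² + (-6/5)·∫u².
Here c = -6/5 < 0 with |c| < (π/L)² = 4*π^2/9, so coercivity still holds. The condition a(u,u) ≥ α||u||_{H^1}² reads (1−α)∫(u')² ≥ (α−c)∫u². Any admissible α is ≤ 1 (rapidly oscillating u have ∫u²/∫(u')² → 0), and α = 1 would force 0 ≥ (1−c)∫u², impossible since c < 1; so 1−α > 0. By the sharp Poincaré inequality on H^1_0 of an interval of length L, ∫(u')² ≥ (π/L)²∫u² with equality for the first sine mode sin(π(x−x₀)/L) (x₀ the left endpoint), so the inequality holds for all u iff (1−α)(π/L)² ≥ α − c, i.e. α ≤ ((π/L)² + c)/((π/L)² + 1) = (1 + c(L/π)²)/(1 + (L/π)²). (Direct route, valid since c ≤ 0: Poincaré gives c∫u² ≥ c(L/π)²∫(u')², so a(u,u) ≥ (1 + c(L/π)²)∫(u')², while ||u||_{H^1}² ≤ (1 + (L/π)²)∫(u')²; dividing yields the same α.) With (π/L)² = 4*π^2/9 and c = -6/5, the largest admissible constant is α = ((π/L)² + c)/((π/L)² + 1).
Simplifying, α = 2*(-27 + 10*π^2)/(5*(9 + 4*π^2)).


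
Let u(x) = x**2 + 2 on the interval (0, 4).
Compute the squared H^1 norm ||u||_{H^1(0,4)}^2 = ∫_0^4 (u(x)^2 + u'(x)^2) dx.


||u||_{H^1}^2 = 5872/15

The H^1 norm (squared) on an interval (0, L) is
  ||u||_{H^1}^2 = ∫_0^L u(x)^2 dx + ∫_0^L u'(x)^2 dx.
Compute u'(x) = 2*x.
Then u(x)^2 = x**4 + 4*x**2 + 4 and u'(x)^2 = 4*x**2.
Integrate each monomial from 0 to 4 using ∫_0^4 c·x^n dx = c·4^(n+1)/(n+1):
  ∫_0^4 u(x)^2 dx = ∫_0^4 (x^4 + 4*x^2 + 4) dx. Term by term:
    ∫_0^4 x^4 dx = 1024/5;  ∫_0^4 4*x^2 dx = 256/3;  ∫_0^4 4 dx = 16.
  Sum: 1024/5 + 256/3 + 16 = 4592/15.
  ∫_0^4 u'(x)^2 dx = ∫_0^4 (4*x^2) dx. Term by term:
    ∫_0^4 4*x^2 dx = 256/3.
Adding: ||u||_{H^1}^2 = 4592/15 + 256/3 = 5872/15.


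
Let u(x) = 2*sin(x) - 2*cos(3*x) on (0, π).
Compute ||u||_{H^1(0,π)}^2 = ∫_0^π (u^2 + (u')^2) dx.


||u||_{H^1(0,π)}^2 = 24*π

u'(x) = 6*sin(3*x) + 2*cos(x).
Expand u² and (u')² and integrate term by term on (0, π), using: for integers n ≥ 1, ∫_0^π sin²(nx) dx = ∫_0^π cos²(nx) dx = π/2; for n ≠ n', ∫_0^π sin(nx)sin(n'x) dx = ∫_0^π cos(nx)cos(n'x) dx = 0; and by product-to-sum, ∫_0^π sin(nx)cos(n'x) dx = ½∫_0^π [sin((n+n')x) + sin((n−n')x)] dx, which is 0 when n+n' is even and 2n/(n²−n'²) when n+n' is odd (it need not vanish on (0, π)).
  u² squared terms: (-2)²·∫cos(3x)² dx = 4·π/2 = 2*π;  (2)²·∫sin(x)² dx = 4·π/2 = 2*π.
  u² cross terms: 2·(-2)·(2)·∫cos(3x)·sin(x) dx = -8·(0) = 0.
  So ∫_0^π u² dx = 2*π + 2*π + 0 = 4*π.
  (u')² squared terms: (2)²·∫cos(x)² dx = 4·π/2 = 2*π;  (6)²·∫sin(3x)² dx = 36·π/2 = 18*π.
  (u')² cross terms: 2·(2)·(6)·∫cos(x)·sin(3x) dx = 24·(0) = 0.
  So ∫_0^π (u')² dx = 2*π + 18*π + 0 = 20*π.
||u||_{H^1}^2 = (4*π) + (20*π) = 24*π.


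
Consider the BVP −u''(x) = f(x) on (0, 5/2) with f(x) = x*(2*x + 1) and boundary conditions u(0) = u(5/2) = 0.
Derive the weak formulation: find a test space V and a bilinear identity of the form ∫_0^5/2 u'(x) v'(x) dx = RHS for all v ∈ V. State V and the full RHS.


V = H^1_0(0, 5/2) (so v(0) = v(5/2) = 0); weak form: ∫_0^5/2 u'v' dx = ∫_0^5/2 (x*(2*x + 1)) v dx for all v ∈ V.

Multiply both sides by a test function v and integrate from 0 to 5/2:
  ∫_0^5/2 −u''(x) v(x) dx = ∫_0^5/2 f(x) v(x) dx.
Integrate the LHS by parts once:
  ∫_0^5/2 −u'' v dx = −[u'(x) v(x)]_0^5/2 + ∫_0^5/2 u'(x) v'(x) dx.
Thus ∫_0^5/2 u'(x) v'(x) dx = ∫_0^5/2 f(x) v(x) dx + [u'(x) v(x)]_0^5/2.
Choose V so that boundary terms are either known or forced to vanish.
u is Dirichlet: u(0) = u(5/2) = 0. Let V = H^1_0(0, 5/2); then v(0) = v(5/2) = 0, and [u' v]_0^5/2 = 0.
Weak formulation: find u (satisfying any essential BC) such that ∫_0^5/2 u'(x) v'(x) dx = ∫_0^5/2 f v dx for all v ∈ V.
Substituting f(x) = x*(2*x + 1), the right-hand side is ∫_0^5/2 (x*(2*x + 1)) v dx.
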